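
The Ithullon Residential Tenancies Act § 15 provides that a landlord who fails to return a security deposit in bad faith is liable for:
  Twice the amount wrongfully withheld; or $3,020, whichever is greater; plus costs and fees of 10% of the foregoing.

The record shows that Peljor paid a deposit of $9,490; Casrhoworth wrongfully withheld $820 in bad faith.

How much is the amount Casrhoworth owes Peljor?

Doubled: 2 × $820 = $1,640
Minimum $3,020: $1,640 is below the minimum → $3,020
Costs and fees: 10% of $3,020 = $302
Total recovery: $3,020 + $302 = $3,322

Recovery: $3,322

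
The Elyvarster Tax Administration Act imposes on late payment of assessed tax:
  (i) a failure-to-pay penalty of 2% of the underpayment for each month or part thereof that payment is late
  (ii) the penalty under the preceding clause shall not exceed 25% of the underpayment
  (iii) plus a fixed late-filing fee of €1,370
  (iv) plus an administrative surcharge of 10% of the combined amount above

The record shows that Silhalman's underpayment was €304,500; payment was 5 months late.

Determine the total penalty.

€35,002

Accrued rate: 2% × 5 = 10%, capped at 25% → 10%
Failure-to-pay penalty: 10% of €304,500 = €30,450
Penalty before surcharge: €30,450 + €1,370 = €31,820
Administrative surcharge: 10% of €31,820 = €3,182
Total penalty: €31,820 + €3,182 = €35,002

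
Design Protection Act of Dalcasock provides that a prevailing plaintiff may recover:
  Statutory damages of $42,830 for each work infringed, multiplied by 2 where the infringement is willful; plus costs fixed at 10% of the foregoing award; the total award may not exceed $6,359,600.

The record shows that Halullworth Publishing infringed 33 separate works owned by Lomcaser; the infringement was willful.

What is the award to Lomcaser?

$3,109,458

Statutory damages: 33 × $42,830 = $1,413,390
Doubled: 2 × $1,413,390 = $2,826,780
Costs: 10% of $2,826,780 = $282,678
Award plus costs: $2,826,780 + $282,678 = $3,109,458
Cap at $6,359,600: $3,109,458 is within the cap, no reduction.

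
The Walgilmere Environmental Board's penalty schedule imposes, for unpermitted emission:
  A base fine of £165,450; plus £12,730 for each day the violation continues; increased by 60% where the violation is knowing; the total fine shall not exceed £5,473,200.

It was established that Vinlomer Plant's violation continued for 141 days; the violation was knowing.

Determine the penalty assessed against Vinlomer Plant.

Per-day component: 141 × £12,730 = £1,794,930
Base plus per-day: £165,450 + £1,794,930 = £1,960,380
Enhancement: 60% of £1,960,380 = £1,176,228
Enhanced fine: £1,960,380 + £1,176,228 = £3,136,608
Cap at £5,473,200: £3,136,608 is within the cap, no reduction.

£3,136,608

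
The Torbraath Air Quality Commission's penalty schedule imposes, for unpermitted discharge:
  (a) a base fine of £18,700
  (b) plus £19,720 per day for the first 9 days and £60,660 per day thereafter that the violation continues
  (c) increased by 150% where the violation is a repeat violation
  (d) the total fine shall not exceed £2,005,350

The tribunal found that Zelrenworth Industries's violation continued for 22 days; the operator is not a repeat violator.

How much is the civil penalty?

First 9 days: 9 × £19,720 = £177,480
Remaining days: (22 − 9) × £60,660 = £788,580
Per-day component: £177,480 + £788,580 = £966,060
Base plus per-day: £18,700 + £966,060 = £984,760
The operator is not a repeat violator: no 150% increase.
Cap at £2,005,350: £984,760 is within the cap, no reduction.

£984,760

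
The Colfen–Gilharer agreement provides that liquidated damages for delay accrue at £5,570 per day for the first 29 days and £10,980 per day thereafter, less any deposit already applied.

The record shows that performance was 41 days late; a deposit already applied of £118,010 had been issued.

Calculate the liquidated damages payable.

First 29 days: 29 × £5,570 = £161,530
Remaining days: (41 − 29) × £10,980 = £131,760
Accrued per-day damages: £161,530 + £131,760 = £293,290
Less deposit already applied: £293,290 − £118,010 = £175,280

£175,280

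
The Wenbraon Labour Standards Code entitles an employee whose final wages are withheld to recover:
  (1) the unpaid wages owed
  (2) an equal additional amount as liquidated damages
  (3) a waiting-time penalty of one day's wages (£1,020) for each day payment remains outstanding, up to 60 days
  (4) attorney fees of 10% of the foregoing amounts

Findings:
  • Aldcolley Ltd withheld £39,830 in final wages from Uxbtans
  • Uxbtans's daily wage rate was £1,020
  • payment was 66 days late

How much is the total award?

£154,946

Liquidated damages (equal amount): £39,830
Penalty days: min(66, 60) = 60
Waiting-time penalty: 60 × £1,020 = £61,200
Subtotal: £39,830 + £39,830 + £61,200 = £140,860
Attorney fees: 10% of £140,860 = £14,086
Total award: £140,860 + £14,086 = £154,946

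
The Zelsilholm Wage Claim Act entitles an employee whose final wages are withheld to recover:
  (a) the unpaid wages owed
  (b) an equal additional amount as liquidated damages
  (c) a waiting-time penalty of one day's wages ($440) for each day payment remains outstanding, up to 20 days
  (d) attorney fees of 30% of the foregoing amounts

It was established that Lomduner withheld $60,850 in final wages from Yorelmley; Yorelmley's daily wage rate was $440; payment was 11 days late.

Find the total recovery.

Liquidated damages (equal amount): $60,850
Penalty days: min(11, 20) = 11
Waiting-time penalty: 11 × $440 = $4,840
Subtotal: $60,850 + $60,850 + $4,840 = $126,540
Attorney fees: 30% of $126,540 = $37,962
Total award: $126,540 + $37,962 = $164,502

$164,502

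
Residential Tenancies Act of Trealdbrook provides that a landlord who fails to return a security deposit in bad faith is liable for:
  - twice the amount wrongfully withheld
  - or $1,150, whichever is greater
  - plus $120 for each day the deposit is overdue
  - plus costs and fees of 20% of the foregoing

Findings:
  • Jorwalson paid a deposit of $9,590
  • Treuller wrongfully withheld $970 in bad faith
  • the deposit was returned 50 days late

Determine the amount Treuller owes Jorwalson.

Doubled: 2 × $970 = $1,940
Minimum $1,150: $1,940 meets the minimum, no increase.
Late-return penalty: 50 × $120 = $6,000
Damages plus late penalty: $1,940 + $6,000 = $7,940
Costs and fees: 20% of $7,940 = $1,588
Total recovery: $7,940 + $1,588 = $9,528

$9,528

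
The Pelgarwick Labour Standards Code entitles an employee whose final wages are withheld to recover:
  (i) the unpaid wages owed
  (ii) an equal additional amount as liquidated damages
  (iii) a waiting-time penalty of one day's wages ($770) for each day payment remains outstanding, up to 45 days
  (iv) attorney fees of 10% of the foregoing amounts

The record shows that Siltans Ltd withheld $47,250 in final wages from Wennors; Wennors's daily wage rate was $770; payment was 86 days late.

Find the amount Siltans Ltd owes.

Liquidated damages (equal amount): $47,250
Penalty days: min(86, 45) = 45
Waiting-time penalty: 45 × $770 = $34,650
Subtotal: $47,250 + $47,250 + $34,650 = $129,150
Attorney fees: 10% of $129,150 = $12,915
Total award: $129,150 + $12,915 = $142,065

$142,065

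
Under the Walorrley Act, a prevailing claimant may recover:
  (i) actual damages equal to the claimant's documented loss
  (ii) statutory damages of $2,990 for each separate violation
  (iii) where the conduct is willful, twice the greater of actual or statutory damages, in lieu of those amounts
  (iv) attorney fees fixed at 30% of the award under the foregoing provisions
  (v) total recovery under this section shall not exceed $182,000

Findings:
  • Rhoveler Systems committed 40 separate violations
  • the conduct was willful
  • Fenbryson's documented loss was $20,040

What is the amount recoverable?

Statutory damages: 40 × $2,990 = $119,600
Greater of actual damages ($20,040) or statutory damages ($119,600): $119,600
Doubled: 2 × $119,600 = $239,200
Attorney fees: 30% of $239,200 = $71,760
Total before cap: $239,200 + $71,760 = $310,960
Cap at $182,000: $310,960 exceeds the cap → $182,000

$182,000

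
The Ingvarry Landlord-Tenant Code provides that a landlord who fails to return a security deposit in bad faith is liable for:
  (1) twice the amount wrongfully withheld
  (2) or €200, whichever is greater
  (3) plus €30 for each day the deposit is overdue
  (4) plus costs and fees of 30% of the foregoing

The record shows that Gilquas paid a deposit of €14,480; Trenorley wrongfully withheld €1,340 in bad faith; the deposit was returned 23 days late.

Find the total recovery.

€4,381

Doubled: 2 × €1,340 = €2,680
Minimum €200: €2,680 meets the minimum, no increase.
Late-return penalty: 23 × €30 = €690
Damages plus late penalty: €2,680 + €690 = €3,370
Costs and fees: 30% of €3,370 = €1,011
Total recovery: €3,370 + €1,011 = €4,381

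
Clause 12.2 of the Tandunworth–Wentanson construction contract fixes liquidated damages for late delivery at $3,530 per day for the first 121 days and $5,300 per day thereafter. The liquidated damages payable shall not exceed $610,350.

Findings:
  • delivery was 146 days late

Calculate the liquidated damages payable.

$559,630

First 121 days: 121 × $3,530 = $427,130
Remaining days: (146 − 121) × $5,300 = $132,500
Accrued per-day damages: $427,130 + $132,500 = $559,630
Cap at $610,350: $559,630 is within the cap, no reduction.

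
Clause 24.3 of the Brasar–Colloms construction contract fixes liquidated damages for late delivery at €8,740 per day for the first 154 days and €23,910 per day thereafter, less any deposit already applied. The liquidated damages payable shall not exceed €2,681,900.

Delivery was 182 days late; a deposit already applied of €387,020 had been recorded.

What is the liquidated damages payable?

€1,628,420

First 154 days: 154 × €8,740 = €1,345,960
Remaining days: (182 − 154) × €23,910 = €669,480
Accrued per-day damages: €1,345,960 + €669,480 = €2,015,440
Less deposit already applied: €2,015,440 − €387,020 = €1,628,420
Cap at €2,681,900: €1,628,420 is within the cap, no reduction.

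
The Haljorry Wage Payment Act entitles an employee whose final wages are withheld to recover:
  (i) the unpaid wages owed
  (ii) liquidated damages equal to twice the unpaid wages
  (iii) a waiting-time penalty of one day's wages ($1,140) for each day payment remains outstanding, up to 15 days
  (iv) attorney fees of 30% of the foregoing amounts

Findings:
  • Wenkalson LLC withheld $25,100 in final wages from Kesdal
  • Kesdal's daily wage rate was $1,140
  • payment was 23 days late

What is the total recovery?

$120,120

Doubled: 2 × $25,100 = $50,200
Penalty days: min(23, 15) = 15
Waiting-time penalty: 15 × $1,140 = $17,100
Subtotal: $25,100 + $50,200 + $17,100 = $92,400
Attorney fees: 30% of $92,400 = $27,720
Total award: $92,400 + $27,720 = $120,120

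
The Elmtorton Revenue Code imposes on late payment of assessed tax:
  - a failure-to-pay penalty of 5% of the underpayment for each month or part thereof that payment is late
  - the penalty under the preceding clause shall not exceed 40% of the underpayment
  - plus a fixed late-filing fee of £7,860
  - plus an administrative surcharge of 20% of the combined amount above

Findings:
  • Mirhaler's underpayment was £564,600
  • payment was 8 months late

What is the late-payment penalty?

£280,440

Accrued rate: 5% × 8 = 40%, capped at 40% → 40%
Failure-to-pay penalty: 40% of £564,600 = £225,840
Penalty before surcharge: £225,840 + £7,860 = £233,700
Administrative surcharge: 20% of £233,700 = £46,740
Total penalty: £233,700 + £46,740 = £280,440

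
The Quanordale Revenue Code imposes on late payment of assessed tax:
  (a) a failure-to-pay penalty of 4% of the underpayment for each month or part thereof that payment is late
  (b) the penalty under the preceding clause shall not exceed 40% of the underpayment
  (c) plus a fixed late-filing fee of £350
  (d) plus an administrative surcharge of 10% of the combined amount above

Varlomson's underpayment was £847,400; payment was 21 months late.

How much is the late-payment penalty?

Accrued rate: 4% × 21 = 84%, capped at 40% → 40%
Failure-to-pay penalty: 40% of £847,400 = £338,960
Penalty before surcharge: £338,960 + £350 = £339,310
Administrative surcharge: 10% of £339,310 = £33,931
Total penalty: £339,310 + £33,931 = £373,241

£373,241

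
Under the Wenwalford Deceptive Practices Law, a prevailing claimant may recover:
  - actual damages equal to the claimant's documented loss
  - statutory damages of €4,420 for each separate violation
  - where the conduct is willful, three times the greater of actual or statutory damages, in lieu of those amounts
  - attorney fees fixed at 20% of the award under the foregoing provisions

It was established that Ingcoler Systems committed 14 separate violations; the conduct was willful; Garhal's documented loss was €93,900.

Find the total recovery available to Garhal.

Statutory damages: 14 × €4,420 = €61,880
Greater of actual damages (€93,900) or statutory damages (€61,880): €93,900
Trebled: 3 × €93,900 = €281,700
Attorney fees: 20% of €281,700 = €56,340
Total recovery: €281,700 + €56,340 = €338,040

€338,040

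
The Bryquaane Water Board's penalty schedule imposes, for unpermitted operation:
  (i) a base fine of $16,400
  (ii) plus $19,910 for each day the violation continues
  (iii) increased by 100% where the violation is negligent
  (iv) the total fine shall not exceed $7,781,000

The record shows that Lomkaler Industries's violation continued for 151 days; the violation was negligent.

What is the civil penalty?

Civil penalty: $6,045,620

Per-day component: 151 × $19,910 = $3,006,410
Base plus per-day: $16,400 + $3,006,410 = $3,022,810
Enhancement: 100% of $3,022,810 = $3,022,810
Enhanced fine: $3,022,810 + $3,022,810 = $6,045,620
Cap at $7,781,000: $6,045,620 is within the cap, no reduction.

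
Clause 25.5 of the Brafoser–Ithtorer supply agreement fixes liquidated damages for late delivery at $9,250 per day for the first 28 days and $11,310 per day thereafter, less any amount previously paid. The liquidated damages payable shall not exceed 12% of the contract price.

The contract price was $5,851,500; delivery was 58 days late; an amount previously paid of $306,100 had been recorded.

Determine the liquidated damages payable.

Liquidated damages: $292,200

First 28 days: 28 × $9,250 = $259,000
Remaining days: (58 − 28) × $11,310 = $339,300
Accrued per-day damages: $259,000 + $339,300 = $598,300
Less amount previously paid: $598,300 − $306,100 = $292,200
Cap: 12% of $5,851,500 = $702,180
Cap at $702,180: $292,200 is within the cap, no reduction.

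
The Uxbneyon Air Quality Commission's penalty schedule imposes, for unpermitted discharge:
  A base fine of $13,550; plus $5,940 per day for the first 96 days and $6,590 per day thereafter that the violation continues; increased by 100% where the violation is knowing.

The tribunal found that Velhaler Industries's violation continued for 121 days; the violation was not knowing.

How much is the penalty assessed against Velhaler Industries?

First 96 days: 96 × $5,940 = $570,240
Remaining days: (121 − 96) × $6,590 = $164,750
Per-day component: $570,240 + $164,750 = $734,990
Base plus per-day: $13,550 + $734,990 = $748,540
The violation was not knowing: no 100% increase.

Civil penalty: $748,540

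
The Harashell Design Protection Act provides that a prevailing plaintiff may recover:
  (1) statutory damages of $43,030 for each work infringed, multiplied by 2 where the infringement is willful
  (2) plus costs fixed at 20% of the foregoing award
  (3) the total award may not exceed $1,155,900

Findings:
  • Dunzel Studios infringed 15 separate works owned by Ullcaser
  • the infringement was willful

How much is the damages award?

Statutory damages: 15 × $43,030 = $645,450
Doubled: 2 × $645,450 = $1,290,900
Costs: 20% of $1,290,900 = $258,180
Award plus costs: $1,290,900 + $258,180 = $1,549,080
Cap at $1,155,900: $1,549,080 exceeds the cap → $1,155,900

$1,155,900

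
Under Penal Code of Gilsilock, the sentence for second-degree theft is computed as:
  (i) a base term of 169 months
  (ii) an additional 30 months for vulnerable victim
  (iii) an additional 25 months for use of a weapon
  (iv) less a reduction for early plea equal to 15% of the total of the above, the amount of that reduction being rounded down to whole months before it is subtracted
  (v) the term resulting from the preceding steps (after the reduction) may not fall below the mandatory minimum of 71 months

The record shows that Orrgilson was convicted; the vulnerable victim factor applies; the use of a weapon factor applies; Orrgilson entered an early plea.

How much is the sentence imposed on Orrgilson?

Sentence: 191 months

Vulnerable victim enhancement: +30 months
Use of a weapon enhancement: +25 months
Adjusted term: 169 months + 30 months + 25 months = 224 months
Early plea reduction: 15% of 224 months = 33 months (rounded down)
After reduction: 224 − 33 = 191 months
Minimum 71 months: 191 months meets the minimum, no increase.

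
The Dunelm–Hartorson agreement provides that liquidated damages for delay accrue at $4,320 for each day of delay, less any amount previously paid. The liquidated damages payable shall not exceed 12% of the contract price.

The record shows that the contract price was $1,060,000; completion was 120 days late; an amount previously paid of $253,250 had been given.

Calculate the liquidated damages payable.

Per-day damages: 120 × $4,320 = $518,400
Less amount previously paid: $518,400 − $253,250 = $265,150
Cap: 12% of $1,060,000 = $127,200
Cap at $127,200: $265,150 exceeds the cap → $127,200

$127,200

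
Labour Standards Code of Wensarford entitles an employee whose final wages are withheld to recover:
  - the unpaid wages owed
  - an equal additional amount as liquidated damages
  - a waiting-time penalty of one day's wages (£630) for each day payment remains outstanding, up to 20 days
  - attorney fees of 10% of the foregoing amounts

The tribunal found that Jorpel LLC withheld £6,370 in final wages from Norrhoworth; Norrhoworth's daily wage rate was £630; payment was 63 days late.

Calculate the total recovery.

Liquidated damages (equal amount): £6,370
Penalty days: min(63, 20) = 20
Waiting-time penalty: 20 × £630 = £12,600
Subtotal: £6,370 + £6,370 + £12,600 = £25,340
Attorney fees: 10% of £25,340 = £2,534
Total award: £25,340 + £2,534 = £27,874

£27,874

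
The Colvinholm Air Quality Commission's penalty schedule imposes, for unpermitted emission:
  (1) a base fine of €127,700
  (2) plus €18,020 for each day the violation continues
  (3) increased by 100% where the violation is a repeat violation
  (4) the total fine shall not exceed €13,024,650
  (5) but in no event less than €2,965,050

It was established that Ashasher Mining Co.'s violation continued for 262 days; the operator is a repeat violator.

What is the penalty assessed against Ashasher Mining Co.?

Civil penalty: €9,697,880

Per-day component: 262 × €18,020 = €4,721,240
Base plus per-day: €127,700 + €4,721,240 = €4,848,940
Enhancement: 100% of €4,848,940 = €4,848,940
Enhanced fine: €4,848,940 + €4,848,940 = €9,697,880
Cap at €13,024,650: €9,697,880 is within the cap, no reduction.
Minimum €2,965,050: €9,697,880 meets the minimum, no increase.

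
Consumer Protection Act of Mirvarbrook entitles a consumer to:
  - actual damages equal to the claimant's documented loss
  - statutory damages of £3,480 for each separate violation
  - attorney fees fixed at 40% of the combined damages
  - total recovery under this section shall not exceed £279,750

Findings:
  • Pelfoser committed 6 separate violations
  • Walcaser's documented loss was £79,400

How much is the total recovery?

Statutory damages: 6 × £3,480 = £20,880
Combined damages: £79,400 + £20,880 = £100,280
Attorney fees: 40% of £100,280 = £40,112
Total before cap: £100,280 + £40,112 = £140,392
Cap at £279,750: £140,392 is within the cap, no reduction.

Total recovery: £140,392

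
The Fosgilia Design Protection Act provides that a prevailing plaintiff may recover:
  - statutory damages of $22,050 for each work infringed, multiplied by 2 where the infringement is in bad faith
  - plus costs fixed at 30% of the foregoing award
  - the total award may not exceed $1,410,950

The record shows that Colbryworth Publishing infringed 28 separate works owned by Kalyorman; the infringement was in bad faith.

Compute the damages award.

Award: $1,410,950

Statutory damages: 28 × $22,050 = $617,400
Doubled: 2 × $617,400 = $1,234,800
Costs: 30% of $1,234,800 = $370,440
Award plus costs: $1,234,800 + $370,440 = $1,605,240
Cap at $1,410,950: $1,605,240 exceeds the cap → $1,410,950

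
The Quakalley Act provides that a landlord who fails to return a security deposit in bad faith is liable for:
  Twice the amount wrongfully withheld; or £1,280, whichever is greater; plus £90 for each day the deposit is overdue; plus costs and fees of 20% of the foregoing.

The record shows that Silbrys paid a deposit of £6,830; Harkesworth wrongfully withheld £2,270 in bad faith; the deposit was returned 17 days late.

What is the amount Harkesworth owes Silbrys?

£7,284

Doubled: 2 × £2,270 = £4,540
Minimum £1,280: £4,540 meets the minimum, no increase.
Late-return penalty: 17 × £90 = £1,530
Damages plus late penalty: £4,540 + £1,530 = £6,070
Costs and fees: 20% of £6,070 = £1,214
Total recovery: £6,070 + £1,214 = £7,284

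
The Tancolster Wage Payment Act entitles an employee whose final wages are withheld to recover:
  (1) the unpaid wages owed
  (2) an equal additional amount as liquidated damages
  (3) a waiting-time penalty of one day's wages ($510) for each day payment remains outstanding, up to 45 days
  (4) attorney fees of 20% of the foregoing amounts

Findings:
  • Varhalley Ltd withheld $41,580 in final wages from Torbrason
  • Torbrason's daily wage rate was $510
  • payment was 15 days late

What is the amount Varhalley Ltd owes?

Liquidated damages (equal amount): $41,580
Penalty days: min(15, 45) = 15
Waiting-time penalty: 15 × $510 = $7,650
Subtotal: $41,580 + $41,580 + $7,650 = $90,810
Attorney fees: 20% of $90,810 = $18,162
Total award: $90,810 + $18,162 = $108,972

$108,972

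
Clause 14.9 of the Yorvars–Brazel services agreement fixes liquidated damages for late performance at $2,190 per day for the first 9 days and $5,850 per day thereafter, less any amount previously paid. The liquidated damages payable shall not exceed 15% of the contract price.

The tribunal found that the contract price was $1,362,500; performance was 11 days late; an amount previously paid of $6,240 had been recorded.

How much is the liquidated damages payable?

First 9 days: 9 × $2,190 = $19,710
Remaining days: (11 − 9) × $5,850 = $11,700
Accrued per-day damages: $19,710 + $11,700 = $31,410
Less amount previously paid: $31,410 − $6,240 = $25,170
Cap: 15% of $1,362,500 = $204,375
Cap at $204,375: $25,170 is within the cap, no reduction.

$25,170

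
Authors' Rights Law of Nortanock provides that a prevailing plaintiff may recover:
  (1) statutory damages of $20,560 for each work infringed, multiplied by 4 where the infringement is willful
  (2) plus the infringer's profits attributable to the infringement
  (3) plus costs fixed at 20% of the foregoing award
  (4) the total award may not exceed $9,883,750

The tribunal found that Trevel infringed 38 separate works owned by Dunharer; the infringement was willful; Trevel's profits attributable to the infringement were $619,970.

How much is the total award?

Statutory damages: 38 × $20,560 = $781,280
Multiplied by 4: 4 × $781,280 = $3,125,120
Combined award: $3,125,120 + $619,970 = $3,745,090
Costs: 20% of $3,745,090 = $749,018
Award plus costs: $3,745,090 + $749,018 = $4,494,108
Cap at $9,883,750: $4,494,108 is within the cap, no reduction.

$4,494,108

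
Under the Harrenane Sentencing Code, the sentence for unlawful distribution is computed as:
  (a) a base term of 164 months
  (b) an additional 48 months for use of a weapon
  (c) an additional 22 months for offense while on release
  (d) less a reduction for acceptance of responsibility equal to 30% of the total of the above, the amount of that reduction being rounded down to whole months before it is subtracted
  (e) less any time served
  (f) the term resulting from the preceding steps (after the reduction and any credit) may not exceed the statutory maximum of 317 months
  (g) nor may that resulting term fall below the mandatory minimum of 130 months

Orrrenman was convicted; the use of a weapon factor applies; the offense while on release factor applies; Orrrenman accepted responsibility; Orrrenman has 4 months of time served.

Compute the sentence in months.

160 months

Use of a weapon enhancement: +48 months
Offense while on release enhancement: +22 months
Adjusted term: 164 months + 48 months + 22 months = 234 months
Acceptance of responsibility reduction: 30% of 234 months = 70 months (rounded down)
After reduction: 234 − 70 = 164 months
Less time served: 164 months − 4 months = 160 months
Cap at 317 months: 160 months is within the cap, no reduction.
Minimum 130 months: 160 months meets the minimum, no increase.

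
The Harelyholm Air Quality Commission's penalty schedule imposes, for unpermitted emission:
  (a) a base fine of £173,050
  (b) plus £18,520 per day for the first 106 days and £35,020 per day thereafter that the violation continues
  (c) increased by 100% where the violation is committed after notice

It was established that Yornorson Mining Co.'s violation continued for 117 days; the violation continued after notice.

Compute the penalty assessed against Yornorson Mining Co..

First 106 days: 106 × £18,520 = £1,963,120
Remaining days: (117 − 106) × £35,020 = £385,220
Per-day component: £1,963,120 + £385,220 = £2,348,340
Base plus per-day: £173,050 + £2,348,340 = £2,521,390
Enhancement: 100% of £2,521,390 = £2,521,390
Enhanced fine: £2,521,390 + £2,521,390 = £5,042,780

£5,042,780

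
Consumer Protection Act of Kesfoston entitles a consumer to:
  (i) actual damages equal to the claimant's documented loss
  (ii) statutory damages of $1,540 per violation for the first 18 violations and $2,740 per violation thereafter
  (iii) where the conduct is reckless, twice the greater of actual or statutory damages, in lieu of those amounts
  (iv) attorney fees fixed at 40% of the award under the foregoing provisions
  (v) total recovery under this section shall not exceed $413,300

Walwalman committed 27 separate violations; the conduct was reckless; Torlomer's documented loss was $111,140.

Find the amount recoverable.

First 18 violations: 18 × $1,540 = $27,720
Remaining violations: (27 − 18) × $2,740 = $24,660
Statutory damages: $27,720 + $24,660 = $52,380
Greater of actual damages ($111,140) or statutory damages ($52,380): $111,140
Doubled: 2 × $111,140 = $222,280
Attorney fees: 40% of $222,280 = $88,912
Total before cap: $222,280 + $88,912 = $311,192
Cap at $413,300: $311,192 is within the cap, no reduction.

Total recovery: $311,192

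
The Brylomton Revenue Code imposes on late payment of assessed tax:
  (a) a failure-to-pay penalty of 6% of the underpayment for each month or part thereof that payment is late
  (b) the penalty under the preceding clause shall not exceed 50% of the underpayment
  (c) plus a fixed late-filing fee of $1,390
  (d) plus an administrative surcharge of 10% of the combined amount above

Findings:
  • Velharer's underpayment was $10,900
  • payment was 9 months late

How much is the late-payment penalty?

$7,524

Accrued rate: 6% × 9 = 54%, capped at 50% → 50%
Failure-to-pay penalty: 50% of $10,900 = $5,450
Penalty before surcharge: $5,450 + $1,390 = $6,840
Administrative surcharge: 10% of $6,840 = $684
Total penalty: $6,840 + $684 = $7,524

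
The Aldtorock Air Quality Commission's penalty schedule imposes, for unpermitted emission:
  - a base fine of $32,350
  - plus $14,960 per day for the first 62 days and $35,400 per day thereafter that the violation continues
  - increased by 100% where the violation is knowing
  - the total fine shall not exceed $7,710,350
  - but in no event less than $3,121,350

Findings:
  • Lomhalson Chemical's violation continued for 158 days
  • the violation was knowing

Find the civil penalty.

$7,710,350

First 62 days: 62 × $14,960 = $927,520
Remaining days: (158 − 62) × $35,400 = $3,398,400
Per-day component: $927,520 + $3,398,400 = $4,325,920
Base plus per-day: $32,350 + $4,325,920 = $4,358,270
Enhancement: 100% of $4,358,270 = $4,358,270
Enhanced fine: $4,358,270 + $4,358,270 = $8,716,540
Cap at $7,710,350: $8,716,540 exceeds the cap → $7,710,350
Minimum $3,121,350: $7,710,350 meets the minimum, no increase.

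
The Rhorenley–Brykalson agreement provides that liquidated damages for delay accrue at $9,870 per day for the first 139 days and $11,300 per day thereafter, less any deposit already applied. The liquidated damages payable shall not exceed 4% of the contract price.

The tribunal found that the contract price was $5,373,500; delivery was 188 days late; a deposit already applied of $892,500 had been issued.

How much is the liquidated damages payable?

Liquidated damages: $214,940

First 139 days: 139 × $9,870 = $1,371,930
Remaining days: (188 − 139) × $11,300 = $553,700
Accrued per-day damages: $1,371,930 + $553,700 = $1,925,630
Less deposit already applied: $1,925,630 − $892,500 = $1,033,130
Cap: 4% of $5,373,500 = $214,940
Cap at $214,940: $1,033,130 exceeds the cap → $214,940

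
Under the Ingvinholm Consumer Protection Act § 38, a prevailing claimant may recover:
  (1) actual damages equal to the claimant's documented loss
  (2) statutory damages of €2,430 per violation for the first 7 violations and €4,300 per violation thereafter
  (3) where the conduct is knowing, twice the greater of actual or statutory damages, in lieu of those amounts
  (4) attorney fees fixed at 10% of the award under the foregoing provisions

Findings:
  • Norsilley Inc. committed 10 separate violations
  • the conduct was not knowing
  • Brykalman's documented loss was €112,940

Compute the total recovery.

First 7 violations: 7 × €2,430 = €17,010
Remaining violations: (10 − 7) × €4,300 = €12,900
Statutory damages: €17,010 + €12,900 = €29,910
Conduct not knowing: the in-lieu enhancement does not apply.
Actual plus statutory damages: €112,940 + €29,910 = €142,850
Attorney fees: 10% of €142,850 = €14,285
Total recovery: €142,850 + €14,285 = €157,135

€157,135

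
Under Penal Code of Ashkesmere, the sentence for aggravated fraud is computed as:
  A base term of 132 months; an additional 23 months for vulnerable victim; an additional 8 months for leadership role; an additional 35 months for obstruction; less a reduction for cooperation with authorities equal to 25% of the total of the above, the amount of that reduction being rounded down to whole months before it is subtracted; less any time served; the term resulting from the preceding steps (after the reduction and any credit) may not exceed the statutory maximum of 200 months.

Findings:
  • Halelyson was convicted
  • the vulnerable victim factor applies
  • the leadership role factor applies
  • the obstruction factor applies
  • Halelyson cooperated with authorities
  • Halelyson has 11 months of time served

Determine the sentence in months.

Vulnerable victim enhancement: +23 months
Leadership role enhancement: +8 months
Obstruction enhancement: +35 months
Adjusted term: 132 months + 23 months + 8 months + 35 months = 198 months
Cooperation with authorities reduction: 25% of 198 months = 49 months (rounded down)
After reduction: 198 − 49 = 149 months
Less time served: 149 months − 11 months = 138 months
Cap at 200 months: 138 months is within the cap, no reduction.

Sentence: 138 months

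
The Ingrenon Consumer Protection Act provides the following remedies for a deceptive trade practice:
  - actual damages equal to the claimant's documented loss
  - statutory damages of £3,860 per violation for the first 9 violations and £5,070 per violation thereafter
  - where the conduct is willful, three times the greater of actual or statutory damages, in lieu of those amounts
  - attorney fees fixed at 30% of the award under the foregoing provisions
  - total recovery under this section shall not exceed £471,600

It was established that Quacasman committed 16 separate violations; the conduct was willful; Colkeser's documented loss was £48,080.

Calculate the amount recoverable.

First 9 violations: 9 × £3,860 = £34,740
Remaining violations: (16 − 9) × £5,070 = £35,490
Statutory damages: £34,740 + £35,490 = £70,230
Greater of actual damages (£48,080) or statutory damages (£70,230): £70,230
Trebled: 3 × £70,230 = £210,690
Attorney fees: 30% of £210,690 = £63,207
Total before cap: £210,690 + £63,207 = £273,897
Cap at £471,600: £273,897 is within the cap, no reduction.

£273,897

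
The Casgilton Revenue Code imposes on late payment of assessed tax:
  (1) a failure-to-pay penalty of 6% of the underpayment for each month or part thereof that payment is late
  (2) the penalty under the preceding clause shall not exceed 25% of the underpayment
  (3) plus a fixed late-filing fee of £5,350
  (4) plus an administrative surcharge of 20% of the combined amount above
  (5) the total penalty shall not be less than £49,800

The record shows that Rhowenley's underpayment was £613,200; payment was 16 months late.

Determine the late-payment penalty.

£190,380

Accrued rate: 6% × 16 = 96%, capped at 25% → 25%
Failure-to-pay penalty: 25% of £613,200 = £153,300
Penalty before surcharge: £153,300 + £5,350 = £158,650
Administrative surcharge: 20% of £158,650 = £31,730
Total penalty: £158,650 + £31,730 = £190,380
Minimum £49,800: £190,380 meets the minimum, no increase.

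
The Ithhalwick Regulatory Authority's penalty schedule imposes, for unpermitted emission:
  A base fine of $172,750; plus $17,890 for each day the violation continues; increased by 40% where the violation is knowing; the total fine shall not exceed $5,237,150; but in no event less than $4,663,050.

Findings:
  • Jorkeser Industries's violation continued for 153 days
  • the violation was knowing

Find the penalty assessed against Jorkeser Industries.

Per-day component: 153 × $17,890 = $2,737,170
Base plus per-day: $172,750 + $2,737,170 = $2,909,920
Enhancement: 40% of $2,909,920 = $1,163,968
Enhanced fine: $2,909,920 + $1,163,968 = $4,073,888
Cap at $5,237,150: $4,073,888 is within the cap, no reduction.
Minimum $4,663,050: $4,073,888 is below the minimum → $4,663,050

Civil penalty: $4,663,050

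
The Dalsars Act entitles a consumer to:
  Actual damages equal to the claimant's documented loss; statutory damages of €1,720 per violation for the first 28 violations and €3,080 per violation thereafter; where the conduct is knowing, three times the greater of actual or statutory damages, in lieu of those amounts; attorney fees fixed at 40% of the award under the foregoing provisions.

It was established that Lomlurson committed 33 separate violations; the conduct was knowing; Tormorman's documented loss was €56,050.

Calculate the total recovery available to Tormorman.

First 28 violations: 28 × €1,720 = €48,160
Remaining violations: (33 − 28) × €3,080 = €15,400
Statutory damages: €48,160 + €15,400 = €63,560
Greater of actual damages (€56,050) or statutory damages (€63,560): €63,560
Trebled: 3 × €63,560 = €190,680
Attorney fees: 40% of €190,680 = €76,272
Total recovery: €190,680 + €76,272 = €266,952

€266,952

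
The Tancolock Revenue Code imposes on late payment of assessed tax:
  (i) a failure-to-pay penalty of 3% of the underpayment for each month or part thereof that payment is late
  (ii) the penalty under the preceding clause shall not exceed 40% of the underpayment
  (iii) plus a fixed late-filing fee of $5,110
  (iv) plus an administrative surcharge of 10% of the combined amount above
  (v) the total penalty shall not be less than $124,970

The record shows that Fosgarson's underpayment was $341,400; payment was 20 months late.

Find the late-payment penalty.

Accrued rate: 3% × 20 = 60%, capped at 40% → 40%
Failure-to-pay penalty: 40% of $341,400 = $136,560
Penalty before surcharge: $136,560 + $5,110 = $141,670
Administrative surcharge: 10% of $141,670 = $14,167
Total penalty: $141,670 + $14,167 = $155,837
Minimum $124,970: $155,837 meets the minimum, no increase.

$155,837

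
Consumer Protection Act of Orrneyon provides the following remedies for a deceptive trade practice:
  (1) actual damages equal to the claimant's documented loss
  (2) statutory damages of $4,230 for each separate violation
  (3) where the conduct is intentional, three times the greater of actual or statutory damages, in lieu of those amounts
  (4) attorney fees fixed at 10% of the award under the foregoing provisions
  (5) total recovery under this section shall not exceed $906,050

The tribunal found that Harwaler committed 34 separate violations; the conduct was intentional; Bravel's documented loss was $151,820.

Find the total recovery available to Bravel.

Statutory damages: 34 × $4,230 = $143,820
Greater of actual damages ($151,820) or statutory damages ($143,820): $151,820
Trebled: 3 × $151,820 = $455,460
Attorney fees: 10% of $455,460 = $45,546
Total before cap: $455,460 + $45,546 = $501,006
Cap at $906,050: $501,006 is within the cap, no reduction.

$501,006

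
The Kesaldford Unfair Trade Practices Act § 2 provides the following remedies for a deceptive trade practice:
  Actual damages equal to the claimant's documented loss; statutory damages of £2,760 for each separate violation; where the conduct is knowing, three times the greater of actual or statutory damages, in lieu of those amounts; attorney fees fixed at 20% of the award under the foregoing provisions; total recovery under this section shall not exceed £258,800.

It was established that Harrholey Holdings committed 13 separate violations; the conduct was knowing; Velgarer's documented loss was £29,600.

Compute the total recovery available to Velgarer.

£129,168

Statutory damages: 13 × £2,760 = £35,880
Greater of actual damages (£29,600) or statutory damages (£35,880): £35,880
Trebled: 3 × £35,880 = £107,640
Attorney fees: 20% of £107,640 = £21,528
Total before cap: £107,640 + £21,528 = £129,168
Cap at £258,800: £129,168 is within the cap, no reduction.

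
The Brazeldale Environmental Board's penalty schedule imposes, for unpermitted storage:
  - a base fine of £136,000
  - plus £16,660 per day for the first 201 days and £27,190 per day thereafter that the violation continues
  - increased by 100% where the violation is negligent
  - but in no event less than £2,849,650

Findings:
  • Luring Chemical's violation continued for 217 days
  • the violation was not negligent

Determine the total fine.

Civil penalty: £3,919,700

First 201 days: 201 × £16,660 = £3,348,660
Remaining days: (217 − 201) × £27,190 = £435,040
Per-day component: £3,348,660 + £435,040 = £3,783,700
Base plus per-day: £136,000 + £3,783,700 = £3,919,700
The violation was not negligent: no 100% increase.
Minimum £2,849,650: £3,919,700 meets the minimum, no increase.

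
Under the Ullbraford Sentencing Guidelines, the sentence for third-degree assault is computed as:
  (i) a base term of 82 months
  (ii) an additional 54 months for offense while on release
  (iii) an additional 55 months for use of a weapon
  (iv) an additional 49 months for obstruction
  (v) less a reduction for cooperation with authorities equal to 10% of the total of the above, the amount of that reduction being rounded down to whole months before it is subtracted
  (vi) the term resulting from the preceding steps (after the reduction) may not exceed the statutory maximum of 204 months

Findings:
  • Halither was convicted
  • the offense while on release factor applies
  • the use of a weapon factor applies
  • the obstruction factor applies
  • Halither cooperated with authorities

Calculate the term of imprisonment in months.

204 months

Offense while on release enhancement: +54 months
Use of a weapon enhancement: +55 months
Obstruction enhancement: +49 months
Adjusted term: 82 months + 54 months + 55 months + 49 months = 240 months
Cooperation with authorities reduction: 10% of 240 months = 24 months (rounded down)
After reduction: 240 − 24 = 216 months
Cap at 204 months: 216 months exceeds the cap → 204 months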